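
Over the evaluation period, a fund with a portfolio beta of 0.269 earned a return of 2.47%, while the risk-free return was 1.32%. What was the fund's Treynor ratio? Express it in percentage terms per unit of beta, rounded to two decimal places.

Treynor = (R_P − R_f) / β_P = (2.47% − 1.32%) / 0.2690 = 1.15% / 0.2690 = 4.28%

4.28%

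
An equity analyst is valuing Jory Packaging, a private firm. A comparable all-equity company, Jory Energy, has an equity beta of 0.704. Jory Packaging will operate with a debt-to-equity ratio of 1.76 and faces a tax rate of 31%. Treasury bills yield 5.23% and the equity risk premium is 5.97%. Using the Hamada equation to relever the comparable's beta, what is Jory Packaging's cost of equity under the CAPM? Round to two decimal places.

β_L = β_U × [1 + (1 − t)(D/E)] = 0.704 × [1 + (1 − 0.31) × 1.76]
    = 0.704 × [1 + 0.69 × 1.76] = 0.704 × 2.2144 = 1.5589
E(R) = R_f + β_L × MRP = 5.23% + 1.5589 × 5.97% = 14.54%

14.54%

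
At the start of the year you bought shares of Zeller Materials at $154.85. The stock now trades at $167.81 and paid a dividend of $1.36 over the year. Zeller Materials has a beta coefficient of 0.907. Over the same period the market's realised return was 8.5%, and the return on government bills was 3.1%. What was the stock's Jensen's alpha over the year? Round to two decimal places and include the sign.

+1.25%

Realised HPR = (P1 + D1 − P0) / P0 = (167.81 + 1.36 − 154.85) / 154.85 = 14.32 / 154.85 = 9.2477%
MRP = 8.5% − 3.1% = 5.40%
CAPM required = R_f + β·MRP = 3.1% + 0.907 × 5.4% = 7.9978%
α = realised − required = 9.2477% − 7.9978% = +1.25%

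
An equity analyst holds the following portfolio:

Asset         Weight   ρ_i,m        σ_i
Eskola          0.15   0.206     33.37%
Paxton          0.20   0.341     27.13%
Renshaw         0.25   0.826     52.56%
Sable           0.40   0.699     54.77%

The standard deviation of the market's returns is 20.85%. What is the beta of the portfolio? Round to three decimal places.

1.393

β_Eskola = 0.206 × 33.37% / 20.85% = 0.3297
β_Paxton = 0.341 × 27.13% / 20.85% = 0.4437
β_Renshaw = 0.826 × 52.56% / 20.85% = 2.0822
β_Sable = 0.699 × 54.77% / 20.85% = 1.8362
β_P = Σ w_i β_i = 0.15×0.3297 + 0.20×0.4437 + 0.25×2.0822 + 0.40×1.8362 = 1.3932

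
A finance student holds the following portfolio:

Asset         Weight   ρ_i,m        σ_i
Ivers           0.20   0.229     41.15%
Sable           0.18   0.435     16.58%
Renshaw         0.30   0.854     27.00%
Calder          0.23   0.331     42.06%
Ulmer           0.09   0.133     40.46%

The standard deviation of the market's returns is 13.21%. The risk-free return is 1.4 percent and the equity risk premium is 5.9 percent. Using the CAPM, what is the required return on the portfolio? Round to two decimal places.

β_Ivers = 0.229 × 41.15% / 13.21% = 0.7133
β_Sable = 0.435 × 16.58% / 13.21% = 0.5460
β_Renshaw = 0.854 × 27.00% / 13.21% = 1.7455
β_Calder = 0.331 × 42.06% / 13.21% = 1.0539
β_Ulmer = 0.133 × 40.46% / 13.21% = 0.4074
β_P = Σ w_i β_i = 0.20×0.7133 + 0.18×0.5460 + 0.30×1.7455 + 0.23×1.0539 + 0.09×0.4074 = 1.0437
E(R_P) = R_f + β_P × MRP = 1.4% + 1.0437 × 5.9% = 7.56%

7.56%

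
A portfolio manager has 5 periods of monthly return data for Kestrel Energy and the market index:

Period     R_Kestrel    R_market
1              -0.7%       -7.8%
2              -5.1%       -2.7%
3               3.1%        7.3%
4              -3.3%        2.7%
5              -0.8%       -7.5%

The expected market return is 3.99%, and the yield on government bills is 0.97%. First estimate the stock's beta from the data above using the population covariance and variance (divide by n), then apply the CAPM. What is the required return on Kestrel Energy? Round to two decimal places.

Mean R_i = (-0.7 − 5.1 + 3.1 − 3.3 − 0.8) / 5 = -1.3600%
Mean R_m = (-7.8 − 2.7 + 7.3 + 2.7 − 7.5) / 5 = -1.6000%
Σ(R_i − R̄_i)(R_m − R̄_m) = 28.0700  ⇒  Cov = 28.0700 / 5 = 5.6140
Σ(R_m − R̄_m)² = 172.1600  ⇒  Var(R_m) = 172.1600 / 5 = 34.4320
β = Cov / Var(R_m) = 5.6140 / 34.4320 = 0.1630
MRP = 3.99% − 0.97% = 3.02%
E(R) = R_f + β × MRP = 0.97% + 0.1630 × 3.02% = 1.46%

1.46%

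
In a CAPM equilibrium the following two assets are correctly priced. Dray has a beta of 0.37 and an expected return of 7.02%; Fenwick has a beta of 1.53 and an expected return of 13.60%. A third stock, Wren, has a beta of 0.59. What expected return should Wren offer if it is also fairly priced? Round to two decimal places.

MRP (SML slope) = (13.60% − 7.02%) / (1.53 − 0.37) = 6.58% / 1.16 = 5.6724%
R_f (intercept) = 7.02% − 0.37 × 5.6724% = 4.9212%
E(R_Wren) = R_f + β × MRP = 4.9212% + 0.59 × 5.6724% = 8.27%

8.27%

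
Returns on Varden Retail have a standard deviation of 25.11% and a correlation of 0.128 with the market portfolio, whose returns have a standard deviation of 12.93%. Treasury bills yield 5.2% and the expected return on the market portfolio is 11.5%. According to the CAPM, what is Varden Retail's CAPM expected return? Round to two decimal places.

β = ρ × σ_i / σ_m = 0.128 × 25.11% / 12.93% = 0.2486
MRP = 11.5% − 5.2% = 6.30%
E(R) = 5.2% + 0.2486 × 6.3% = 6.77%

6.77%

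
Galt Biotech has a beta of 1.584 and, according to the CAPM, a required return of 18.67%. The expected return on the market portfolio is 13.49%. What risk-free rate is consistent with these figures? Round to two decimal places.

4.62%

E(R) = R_f + β(E(R_m) − R_f) = R_f(1 − β) + β·E(R_m)
18.67% = R_f × (1 − 1.584) + 1.584 × 13.49%
18.67% = R_f × -0.584 + 21.36816%
R_f = (18.67% − 21.36816%) / -0.584 = 4.62%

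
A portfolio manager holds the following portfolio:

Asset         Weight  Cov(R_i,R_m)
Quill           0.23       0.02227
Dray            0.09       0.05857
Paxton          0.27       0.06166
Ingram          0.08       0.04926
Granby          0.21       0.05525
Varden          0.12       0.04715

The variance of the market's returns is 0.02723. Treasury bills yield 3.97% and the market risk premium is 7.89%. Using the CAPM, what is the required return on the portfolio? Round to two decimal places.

β_Quill = 0.02227 / 0.02723 = 0.8178
β_Dray = 0.05857 / 0.02723 = 2.1509
β_Paxton = 0.06166 / 0.02723 = 2.2644
β_Ingram = 0.04926 / 0.02723 = 1.8090
β_Granby = 0.05525 / 0.02723 = 2.0290
β_Varden = 0.04715 / 0.02723 = 1.7315
β_P = Σ w_i β_i = 0.23×0.8178 + 0.09×2.1509 + 0.27×2.2644 + 0.08×1.8090 + 0.21×2.0290 + 0.12×1.7315 = 1.7717
E(R_P) = R_f + β_P × MRP = 3.97% + 1.7717 × 7.89% = 17.95%

17.95%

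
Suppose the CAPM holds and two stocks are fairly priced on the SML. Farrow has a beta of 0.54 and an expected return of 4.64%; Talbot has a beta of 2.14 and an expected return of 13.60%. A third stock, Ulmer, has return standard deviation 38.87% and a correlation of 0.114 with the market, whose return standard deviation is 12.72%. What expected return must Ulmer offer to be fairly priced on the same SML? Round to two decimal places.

MRP = (13.60% − 4.64%) / (2.14 − 0.54) = 5.6000%
R_f = 4.64% − 0.54 × 5.6000% = 1.6160%
β_Ulmer = ρ·σ_i/σ_m = 0.114 × 38.87 / 12.72 = 0.3484
E(R_Ulmer) = R_f + β × MRP = 1.6160% + 0.3484 × 5.6000% = 3.57%

3.57%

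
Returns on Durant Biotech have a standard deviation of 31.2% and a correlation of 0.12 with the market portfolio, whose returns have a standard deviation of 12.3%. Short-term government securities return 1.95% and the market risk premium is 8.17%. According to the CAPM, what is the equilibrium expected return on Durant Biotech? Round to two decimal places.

β = ρ × σ_i / σ_m = 0.12 × 31.2% / 12.3% = 0.3044
E(R) = 1.95% + 0.3044 × 8.17% = 4.44%

4.44%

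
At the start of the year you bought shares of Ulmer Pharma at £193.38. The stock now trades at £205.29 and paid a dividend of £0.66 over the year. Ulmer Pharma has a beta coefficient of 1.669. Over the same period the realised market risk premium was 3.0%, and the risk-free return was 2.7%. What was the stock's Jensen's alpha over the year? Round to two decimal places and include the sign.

Realised HPR = (P1 + D1 − P0) / P0 = (205.29 + 0.66 − 193.38) / 193.38 = 12.57 / 193.38 = 6.5002%
CAPM required = R_f + β·MRP = 2.7% + 1.669 × 3.0% = 7.7070%
α = realised − required = 6.5002% − 7.7070% = -1.21%

-1.21%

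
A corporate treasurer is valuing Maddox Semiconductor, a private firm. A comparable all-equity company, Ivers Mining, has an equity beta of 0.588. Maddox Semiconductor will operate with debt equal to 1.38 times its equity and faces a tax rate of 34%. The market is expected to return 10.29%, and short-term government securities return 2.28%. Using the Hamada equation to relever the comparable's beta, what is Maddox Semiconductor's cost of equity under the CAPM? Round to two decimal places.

11.28%

β_L = β_U × [1 + (1 − t)(D/E)] = 0.588 × [1 + (1 − 0.34) × 1.38]
    = 0.588 × [1 + 0.66 × 1.38] = 0.588 × 1.9108 = 1.1236
MRP = 10.29% − 2.28% = 8.01%
E(R) = R_f + β_L × MRP = 2.28% + 1.1236 × 8.01% = 11.28%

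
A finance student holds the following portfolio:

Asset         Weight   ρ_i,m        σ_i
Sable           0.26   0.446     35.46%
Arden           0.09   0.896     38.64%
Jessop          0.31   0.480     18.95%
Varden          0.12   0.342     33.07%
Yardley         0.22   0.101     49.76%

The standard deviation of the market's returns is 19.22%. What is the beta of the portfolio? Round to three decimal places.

0.651

β_Sable = 0.446 × 35.46% / 19.22% = 0.8228
β_Arden = 0.896 × 38.64% / 19.22% = 1.8013
β_Jessop = 0.480 × 18.95% / 19.22% = 0.4733
β_Varden = 0.342 × 33.07% / 19.22% = 0.5884
β_Yardley = 0.101 × 49.76% / 19.22% = 0.2615
β_P = Σ w_i β_i = 0.26×0.8228 + 0.09×1.8013 + 0.31×0.4733 + 0.12×0.5884 + 0.22×0.2615 = 0.6509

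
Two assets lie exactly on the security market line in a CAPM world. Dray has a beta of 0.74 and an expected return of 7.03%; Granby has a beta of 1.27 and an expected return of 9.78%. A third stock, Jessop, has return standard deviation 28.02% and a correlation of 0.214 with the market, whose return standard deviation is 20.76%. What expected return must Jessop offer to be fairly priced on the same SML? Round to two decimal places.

4.69%

MRP = (9.78% − 7.03%) / (1.27 − 0.74) = 5.1887%
R_f = 7.03% − 0.74 × 5.1887% = 3.1904%
β_Jessop = ρ·σ_i/σ_m = 0.214 × 28.02 / 20.76 = 0.2888
E(R_Jessop) = R_f + β × MRP = 3.1904% + 0.2888 × 5.1887% = 4.69%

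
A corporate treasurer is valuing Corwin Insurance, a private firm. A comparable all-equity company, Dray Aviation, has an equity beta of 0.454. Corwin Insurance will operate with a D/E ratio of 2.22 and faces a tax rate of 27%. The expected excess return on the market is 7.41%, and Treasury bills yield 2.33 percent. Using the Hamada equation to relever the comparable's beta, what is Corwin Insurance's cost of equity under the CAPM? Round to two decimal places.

11.15%

β_L = β_U × [1 + (1 − t)(D/E)] = 0.454 × [1 + (1 − 0.27) × 2.22]
    = 0.454 × [1 + 0.73 × 2.22] = 0.454 × 2.6206 = 1.1898
E(R) = R_f + β_L × MRP = 2.33% + 1.1898 × 7.41% = 11.15%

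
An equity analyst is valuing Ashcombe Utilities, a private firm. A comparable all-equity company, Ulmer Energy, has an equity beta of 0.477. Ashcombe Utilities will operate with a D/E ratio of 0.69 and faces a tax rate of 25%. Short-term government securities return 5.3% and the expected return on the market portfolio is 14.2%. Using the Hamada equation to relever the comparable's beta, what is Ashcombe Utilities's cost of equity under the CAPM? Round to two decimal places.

β_L = β_U × [1 + (1 − t)(D/E)] = 0.477 × [1 + (1 − 0.25) × 0.69]
    = 0.477 × [1 + 0.75 × 0.69] = 0.477 × 1.5175 = 0.7238
MRP = 14.2% − 5.3% = 8.90%
E(R) = R_f + β_L × MRP = 5.3% + 0.7238 × 8.9% = 11.74%

11.74%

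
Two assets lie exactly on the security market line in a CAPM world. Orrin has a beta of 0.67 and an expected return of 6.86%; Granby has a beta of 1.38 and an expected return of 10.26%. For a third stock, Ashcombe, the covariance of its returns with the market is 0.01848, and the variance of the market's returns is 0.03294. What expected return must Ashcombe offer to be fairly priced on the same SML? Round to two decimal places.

6.34%

MRP = (10.26% − 6.86%) / (1.38 − 0.67) = 4.7887%
R_f = 6.86% − 0.67 × 4.7887% = 3.6516%
β_Ashcombe = Cov / Var(R_m) = 0.01848 / 0.03294 = 0.5610
E(R_Ashcombe) = R_f + β × MRP = 3.6516% + 0.5610 × 4.7887% = 6.34%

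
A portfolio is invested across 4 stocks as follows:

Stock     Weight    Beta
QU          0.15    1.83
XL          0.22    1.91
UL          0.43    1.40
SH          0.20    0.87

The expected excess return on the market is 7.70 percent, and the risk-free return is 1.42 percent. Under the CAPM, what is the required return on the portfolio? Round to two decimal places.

12.74%

β_P = Σ w_i β_i = 0.15×1.83 + 0.22×1.91 + 0.43×1.40 + 0.20×0.87 = 1.4707
E(R_P) = R_f + β_P × MRP = 1.42% + 1.4707 × 7.70% = 12.74%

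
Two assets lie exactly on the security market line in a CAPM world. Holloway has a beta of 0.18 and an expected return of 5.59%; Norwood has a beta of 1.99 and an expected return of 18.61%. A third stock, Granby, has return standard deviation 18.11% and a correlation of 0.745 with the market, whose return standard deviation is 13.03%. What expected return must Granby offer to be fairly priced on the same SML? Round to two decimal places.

MRP = (18.61% − 5.59%) / (1.99 − 0.18) = 7.1934%
R_f = 5.59% − 0.18 × 7.1934% = 4.2952%
β_Granby = ρ·σ_i/σ_m = 0.745 × 18.11 / 13.03 = 1.0355
E(R_Granby) = R_f + β × MRP = 4.2952% + 1.0355 × 7.1934% = 11.74%

11.74%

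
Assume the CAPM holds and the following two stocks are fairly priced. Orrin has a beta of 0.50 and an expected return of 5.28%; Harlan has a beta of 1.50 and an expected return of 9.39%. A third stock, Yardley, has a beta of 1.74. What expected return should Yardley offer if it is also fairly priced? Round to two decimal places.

10.38%

MRP (SML slope) = (9.39% − 5.28%) / (1.50 − 0.50) = 4.11% / 1.00 = 4.1100%
R_f (intercept) = 5.28% − 0.50 × 4.1100% = 3.2250%
E(R_Yardley) = R_f + β × MRP = 3.2250% + 1.74 × 4.1100% = 10.38%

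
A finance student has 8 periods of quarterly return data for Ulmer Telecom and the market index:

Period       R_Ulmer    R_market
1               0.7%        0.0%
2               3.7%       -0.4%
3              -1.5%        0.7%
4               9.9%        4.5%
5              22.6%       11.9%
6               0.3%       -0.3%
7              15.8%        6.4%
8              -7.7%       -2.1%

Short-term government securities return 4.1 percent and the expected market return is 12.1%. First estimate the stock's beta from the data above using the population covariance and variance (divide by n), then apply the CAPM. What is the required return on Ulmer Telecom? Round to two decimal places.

Mean R_i = (0.7 + 3.7 − 1.5 + 9.9 + 22.6 + 0.3 + 15.8 − 7.7) / 8 = 5.4750%
Mean R_m = (0.0 − 0.4 + 0.7 + 4.5 + 11.9 − 0.3 + 6.4 − 2.1) / 8 = 2.5875%
Σ(R_i − R̄_i)(R_m − R̄_m) = 314.8275  ⇒  Cov = 314.8275 / 8 = 39.3534
Σ(R_m − R̄_m)² = 154.4088  ⇒  Var(R_m) = 154.4088 / 8 = 19.3011
β = Cov / Var(R_m) = 39.3534 / 19.3011 = 2.0389
MRP = 12.1% − 4.1% = 8.00%
E(R) = R_f + β × MRP = 4.1% + 2.0389 × 8.0% = 20.41%

20.41%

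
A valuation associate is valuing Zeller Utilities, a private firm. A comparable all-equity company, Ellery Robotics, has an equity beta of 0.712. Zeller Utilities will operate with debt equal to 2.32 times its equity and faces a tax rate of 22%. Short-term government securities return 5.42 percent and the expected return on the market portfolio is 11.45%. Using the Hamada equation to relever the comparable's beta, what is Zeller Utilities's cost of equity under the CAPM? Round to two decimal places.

β_L = β_U × [1 + (1 − t)(D/E)] = 0.712 × [1 + (1 − 0.22) × 2.32]
    = 0.712 × [1 + 0.78 × 2.32] = 0.712 × 2.8096 = 2.0004
MRP = 11.45% − 5.42% = 6.03%
E(R) = R_f + β_L × MRP = 5.42% + 2.0004 × 6.03% = 17.48%

17.48%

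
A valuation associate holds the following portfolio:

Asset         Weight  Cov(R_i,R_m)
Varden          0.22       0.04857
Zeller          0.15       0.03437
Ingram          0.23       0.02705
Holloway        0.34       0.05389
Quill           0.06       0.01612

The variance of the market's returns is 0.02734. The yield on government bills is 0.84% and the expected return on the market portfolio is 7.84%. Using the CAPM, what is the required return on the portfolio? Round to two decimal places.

11.43%

β_Varden = 0.04857 / 0.02734 = 1.7765
β_Zeller = 0.03437 / 0.02734 = 1.2571
β_Ingram = 0.02705 / 0.02734 = 0.9894
β_Holloway = 0.05389 / 0.02734 = 1.9711
β_Quill = 0.01612 / 0.02734 = 0.5896
β_P = Σ w_i β_i = 0.22×1.7765 + 0.15×1.2571 + 0.23×0.9894 + 0.34×1.9711 + 0.06×0.5896 = 1.5125
MRP = 7.84% − 0.84% = 7.00%
E(R_P) = R_f + β_P × MRP = 0.84% + 1.5125 × 7.00% = 11.43%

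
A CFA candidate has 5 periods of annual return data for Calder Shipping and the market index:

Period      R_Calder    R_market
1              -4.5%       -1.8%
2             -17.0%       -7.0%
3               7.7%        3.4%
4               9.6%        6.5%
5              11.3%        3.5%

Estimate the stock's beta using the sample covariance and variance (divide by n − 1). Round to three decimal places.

Mean R_i = (-4.5 − 17.0 + 7.7 + 9.6 + 11.3) / 5 = 1.4200%
Mean R_m = (-1.8 − 7.0 + 3.4 + 6.5 + 3.5) / 5 = 0.9200%
Σ(R_i − R̄_i)(R_m − R̄_m) = 248.6980  ⇒  Cov = 248.6980 / 4 = 62.1745
Σ(R_m − R̄_m)² = 114.0680  ⇒  Var(R_m) = 114.0680 / 4 = 28.5170
β = Cov / Var(R_m) = 62.1745 / 28.5170 = 2.1803

2.180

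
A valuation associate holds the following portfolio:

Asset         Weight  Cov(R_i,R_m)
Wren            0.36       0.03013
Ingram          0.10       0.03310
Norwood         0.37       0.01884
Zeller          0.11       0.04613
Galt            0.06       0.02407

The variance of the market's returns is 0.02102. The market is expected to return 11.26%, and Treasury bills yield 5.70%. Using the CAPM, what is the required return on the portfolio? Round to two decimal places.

13.01%

β_Wren = 0.03013 / 0.02102 = 1.4334
β_Ingram = 0.03310 / 0.02102 = 1.5747
β_Norwood = 0.01884 / 0.02102 = 0.8963
β_Zeller = 0.04613 / 0.02102 = 2.1946
β_Galt = 0.02407 / 0.02102 = 1.1451
β_P = Σ w_i β_i = 0.36×1.4334 + 0.10×1.5747 + 0.37×0.8963 + 0.11×2.1946 + 0.06×1.1451 = 1.3152
MRP = 11.26% − 5.70% = 5.56%
E(R_P) = R_f + β_P × MRP = 5.70% + 1.3152 × 5.56% = 13.01%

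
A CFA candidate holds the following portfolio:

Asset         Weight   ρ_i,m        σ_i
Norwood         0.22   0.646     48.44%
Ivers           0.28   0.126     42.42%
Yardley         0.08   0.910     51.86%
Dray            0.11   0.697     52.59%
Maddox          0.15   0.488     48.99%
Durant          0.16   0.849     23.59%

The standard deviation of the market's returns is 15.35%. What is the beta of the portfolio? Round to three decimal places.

1.497

β_Norwood = 0.646 × 48.44% / 15.35% = 2.0386
β_Ivers = 0.126 × 42.42% / 15.35% = 0.3482
β_Yardley = 0.910 × 51.86% / 15.35% = 3.0744
β_Dray = 0.697 × 52.59% / 15.35% = 2.3880
β_Maddox = 0.488 × 48.99% / 15.35% = 1.5575
β_Durant = 0.849 × 23.59% / 15.35% = 1.3047
β_P = Σ w_i β_i = 0.22×2.0386 + 0.28×0.3482 + 0.08×3.0744 + 0.11×2.3880 + 0.15×1.5575 + 0.16×1.3047 = 1.4970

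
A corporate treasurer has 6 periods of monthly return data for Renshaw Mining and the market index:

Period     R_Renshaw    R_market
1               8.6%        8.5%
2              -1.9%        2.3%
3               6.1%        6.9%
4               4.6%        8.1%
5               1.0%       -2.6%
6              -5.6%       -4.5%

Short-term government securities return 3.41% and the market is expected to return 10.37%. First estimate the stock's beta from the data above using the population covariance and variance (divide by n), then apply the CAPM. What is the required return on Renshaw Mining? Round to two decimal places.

Mean R_i = (8.6 − 1.9 + 6.1 + 4.6 + 1.0 − 5.6) / 6 = 2.1333%
Mean R_m = (8.5 + 2.3 + 6.9 + 8.1 − 2.6 − 4.5) / 6 = 3.1167%
Σ(R_i − R̄_i)(R_m − R̄_m) = 130.7867  ⇒  Cov = 130.7867 / 6 = 21.7978
Σ(R_m − R̄_m)² = 159.4883  ⇒  Var(R_m) = 159.4883 / 6 = 26.5814
β = Cov / Var(R_m) = 21.7978 / 26.5814 = 0.8200
MRP = 10.37% − 3.41% = 6.96%
E(R) = R_f + β × MRP = 3.41% + 0.8200 × 6.96% = 9.12%

9.12%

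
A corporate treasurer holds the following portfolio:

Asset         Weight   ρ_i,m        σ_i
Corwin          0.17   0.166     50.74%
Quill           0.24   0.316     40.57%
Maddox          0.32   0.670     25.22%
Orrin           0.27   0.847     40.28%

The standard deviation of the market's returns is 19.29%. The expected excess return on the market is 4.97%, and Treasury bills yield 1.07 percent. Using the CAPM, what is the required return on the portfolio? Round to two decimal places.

β_Corwin = 0.166 × 50.74% / 19.29% = 0.4366
β_Quill = 0.316 × 40.57% / 19.29% = 0.6646
β_Maddox = 0.670 × 25.22% / 19.29% = 0.8760
β_Orrin = 0.847 × 40.28% / 19.29% = 1.7686
β_P = Σ w_i β_i = 0.17×0.4366 + 0.24×0.6646 + 0.32×0.8760 + 0.27×1.7686 = 0.9916
E(R_P) = R_f + β_P × MRP = 1.07% + 0.9916 × 4.97% = 6.00%

6.00%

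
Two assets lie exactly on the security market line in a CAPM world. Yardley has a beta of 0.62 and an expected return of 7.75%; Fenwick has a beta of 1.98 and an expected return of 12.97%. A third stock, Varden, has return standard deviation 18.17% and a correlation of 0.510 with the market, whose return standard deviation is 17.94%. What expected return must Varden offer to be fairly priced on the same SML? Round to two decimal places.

7.35%

MRP = (12.97% − 7.75%) / (1.98 − 0.62) = 3.8382%
R_f = 7.75% − 0.62 × 3.8382% = 5.3703%
β_Varden = ρ·σ_i/σ_m = 0.510 × 18.17 / 17.94 = 0.5165
E(R_Varden) = R_f + β × MRP = 5.3703% + 0.5165 × 3.8382% = 7.35%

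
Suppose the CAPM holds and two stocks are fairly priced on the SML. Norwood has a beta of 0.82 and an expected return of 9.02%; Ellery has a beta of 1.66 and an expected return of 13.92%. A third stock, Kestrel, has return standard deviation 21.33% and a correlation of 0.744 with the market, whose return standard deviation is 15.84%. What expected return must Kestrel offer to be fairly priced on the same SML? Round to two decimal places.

MRP = (13.92% − 9.02%) / (1.66 − 0.82) = 5.8333%
R_f = 9.02% − 0.82 × 5.8333% = 4.2367%
β_Kestrel = ρ·σ_i/σ_m = 0.744 × 21.33 / 15.84 = 1.0019
E(R_Kestrel) = R_f + β × MRP = 4.2367% + 1.0019 × 5.8333% = 10.08%

10.08%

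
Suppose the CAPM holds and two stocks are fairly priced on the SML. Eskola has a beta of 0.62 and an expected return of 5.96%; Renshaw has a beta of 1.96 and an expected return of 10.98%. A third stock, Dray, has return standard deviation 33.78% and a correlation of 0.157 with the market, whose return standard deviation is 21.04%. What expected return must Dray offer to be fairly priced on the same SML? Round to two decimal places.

4.58%

MRP = (10.98% − 5.96%) / (1.96 − 0.62) = 3.7463%
R_f = 5.96% − 0.62 × 3.7463% = 3.6373%
β_Dray = ρ·σ_i/σ_m = 0.157 × 33.78 / 21.04 = 0.2521
E(R_Dray) = R_f + β × MRP = 3.6373% + 0.2521 × 3.7463% = 4.58%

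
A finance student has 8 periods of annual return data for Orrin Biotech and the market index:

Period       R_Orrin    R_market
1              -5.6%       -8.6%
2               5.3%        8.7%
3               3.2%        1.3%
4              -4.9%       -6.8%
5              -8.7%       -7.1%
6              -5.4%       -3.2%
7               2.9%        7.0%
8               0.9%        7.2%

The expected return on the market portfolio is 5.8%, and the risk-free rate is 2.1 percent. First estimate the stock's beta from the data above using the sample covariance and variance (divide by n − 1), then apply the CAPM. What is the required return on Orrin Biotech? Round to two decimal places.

Mean R_i = (-5.6 + 5.3 + 3.2 − 4.9 − 8.7 − 5.4 + 2.9 + 0.9) / 8 = -1.5375%
Mean R_m = (-8.6 + 8.7 + 1.3 − 6.8 − 7.1 − 3.2 + 7.0 + 7.2) / 8 = -0.1875%
Σ(R_i − R̄_i)(R_m − R̄_m) = 235.2738  ⇒  Cov = 235.2738 / 7 = 33.6105
Σ(R_m − R̄_m)² = 358.7888  ⇒  Var(R_m) = 358.7888 / 7 = 51.2555
β = Cov / Var(R_m) = 33.6105 / 51.2555 = 0.6557
MRP = 5.8% − 2.1% = 3.70%
E(R) = R_f + β × MRP = 2.1% + 0.6557 × 3.7% = 4.53%

4.53%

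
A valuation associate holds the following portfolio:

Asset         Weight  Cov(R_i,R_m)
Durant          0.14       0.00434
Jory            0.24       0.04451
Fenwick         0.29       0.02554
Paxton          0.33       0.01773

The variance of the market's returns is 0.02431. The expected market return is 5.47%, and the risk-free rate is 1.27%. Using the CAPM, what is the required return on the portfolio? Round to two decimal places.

β_Durant = 0.00434 / 0.02431 = 0.1785
β_Jory = 0.04451 / 0.02431 = 1.8309
β_Fenwick = 0.02554 / 0.02431 = 1.0506
β_Paxton = 0.01773 / 0.02431 = 0.7293
β_P = Σ w_i β_i = 0.14×0.1785 + 0.24×1.8309 + 0.29×1.0506 + 0.33×0.7293 = 1.0097
MRP = 5.47% − 1.27% = 4.20%
E(R_P) = R_f + β_P × MRP = 1.27% + 1.0097 × 4.20% = 5.51%

5.51%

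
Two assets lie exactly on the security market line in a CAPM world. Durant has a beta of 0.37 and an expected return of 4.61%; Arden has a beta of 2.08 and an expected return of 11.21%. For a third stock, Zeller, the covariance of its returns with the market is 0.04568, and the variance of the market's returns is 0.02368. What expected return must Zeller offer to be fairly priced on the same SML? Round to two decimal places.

10.63%

MRP = (11.21% − 4.61%) / (2.08 − 0.37) = 3.8596%
R_f = 4.61% − 0.37 × 3.8596% = 3.1819%
β_Zeller = Cov / Var(R_m) = 0.04568 / 0.02368 = 1.9291
E(R_Zeller) = R_f + β × MRP = 3.1819% + 1.9291 × 3.8596% = 10.63%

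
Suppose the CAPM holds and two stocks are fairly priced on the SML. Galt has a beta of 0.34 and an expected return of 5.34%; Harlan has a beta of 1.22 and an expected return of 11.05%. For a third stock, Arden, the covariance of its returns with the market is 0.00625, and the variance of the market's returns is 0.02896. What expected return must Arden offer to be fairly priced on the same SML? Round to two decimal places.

MRP = (11.05% − 5.34%) / (1.22 − 0.34) = 6.4886%
R_f = 5.34% − 0.34 × 6.4886% = 3.1339%
β_Arden = Cov / Var(R_m) = 0.00625 / 0.02896 = 0.2158
E(R_Arden) = R_f + β × MRP = 3.1339% + 0.2158 × 6.4886% = 4.53%

4.53%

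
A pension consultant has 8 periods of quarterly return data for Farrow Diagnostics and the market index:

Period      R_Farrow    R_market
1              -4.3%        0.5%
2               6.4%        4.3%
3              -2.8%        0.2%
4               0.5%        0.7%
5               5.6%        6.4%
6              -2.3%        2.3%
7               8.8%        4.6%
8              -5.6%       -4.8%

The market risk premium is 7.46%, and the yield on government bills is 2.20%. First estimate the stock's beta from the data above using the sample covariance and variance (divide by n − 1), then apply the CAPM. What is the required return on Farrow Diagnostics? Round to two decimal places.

12.08%

Mean R_i = (-4.3 + 6.4 − 2.8 + 0.5 + 5.6 − 2.3 + 8.8 − 5.6) / 8 = 0.7875%
Mean R_m = (0.5 + 4.3 + 0.2 + 0.7 + 6.4 + 2.3 + 4.6 − 4.8) / 8 = 1.7750%
Σ(R_i − R̄_i)(R_m − R̄_m) = 111.8875  ⇒  Cov = 111.8875 / 7 = 15.9839
Σ(R_m − R̄_m)² = 84.5150  ⇒  Var(R_m) = 84.5150 / 7 = 12.0736
β = Cov / Var(R_m) = 15.9839 / 12.0736 = 1.3239
E(R) = R_f + β × MRP = 2.20% + 1.3239 × 7.46% = 12.08%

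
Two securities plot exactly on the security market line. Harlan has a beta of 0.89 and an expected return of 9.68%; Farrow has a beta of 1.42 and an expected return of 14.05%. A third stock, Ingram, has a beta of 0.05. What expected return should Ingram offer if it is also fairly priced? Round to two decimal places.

MRP (SML slope) = (14.05% − 9.68%) / (1.42 − 0.89) = 4.37% / 0.53 = 8.2453%
R_f (intercept) = 9.68% − 0.89 × 8.2453% = 2.3417%
E(R_Ingram) = R_f + β × MRP = 2.3417% + 0.05 × 8.2453% = 2.75%

2.75%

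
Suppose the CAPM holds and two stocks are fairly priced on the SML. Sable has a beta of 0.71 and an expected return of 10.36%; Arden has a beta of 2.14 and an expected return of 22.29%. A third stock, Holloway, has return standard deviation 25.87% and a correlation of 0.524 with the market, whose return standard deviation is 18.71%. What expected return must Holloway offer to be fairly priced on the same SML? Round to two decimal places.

10.48%

MRP = (22.29% − 10.36%) / (2.14 − 0.71) = 8.3427%
R_f = 10.36% − 0.71 × 8.3427% = 4.4367%
β_Holloway = ρ·σ_i/σ_m = 0.524 × 25.87 / 18.71 = 0.7245
E(R_Holloway) = R_f + β × MRP = 4.4367% + 0.7245 × 8.3427% = 10.48%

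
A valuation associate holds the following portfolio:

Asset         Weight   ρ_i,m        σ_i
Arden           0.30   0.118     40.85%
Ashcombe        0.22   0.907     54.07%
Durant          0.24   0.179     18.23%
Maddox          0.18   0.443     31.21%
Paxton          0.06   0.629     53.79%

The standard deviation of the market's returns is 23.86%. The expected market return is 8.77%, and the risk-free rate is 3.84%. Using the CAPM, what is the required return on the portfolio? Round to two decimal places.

7.46%

β_Arden = 0.118 × 40.85% / 23.86% = 0.2020
β_Ashcombe = 0.907 × 54.07% / 23.86% = 2.0554
β_Durant = 0.179 × 18.23% / 23.86% = 0.1368
β_Maddox = 0.443 × 31.21% / 23.86% = 0.5795
β_Paxton = 0.629 × 53.79% / 23.86% = 1.4180
β_P = Σ w_i β_i = 0.30×0.2020 + 0.22×2.0554 + 0.24×0.1368 + 0.18×0.5795 + 0.06×1.4180 = 0.7350
MRP = 8.77% − 3.84% = 4.93%
E(R_P) = R_f + β_P × MRP = 3.84% + 0.7350 × 4.93% = 7.46%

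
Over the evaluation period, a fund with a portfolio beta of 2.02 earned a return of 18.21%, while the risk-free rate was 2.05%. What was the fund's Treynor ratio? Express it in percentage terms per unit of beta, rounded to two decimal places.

Treynor = (R_P − R_f) / β_P = (18.21% − 2.05%) / 2.0200 = 16.16% / 2.0200 = 8.00%

8.00%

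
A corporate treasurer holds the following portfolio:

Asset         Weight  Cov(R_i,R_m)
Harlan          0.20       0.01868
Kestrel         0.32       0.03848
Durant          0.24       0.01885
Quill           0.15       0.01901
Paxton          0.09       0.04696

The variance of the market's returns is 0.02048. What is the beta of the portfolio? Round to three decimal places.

β_Harlan = 0.01868 / 0.02048 = 0.9121
β_Kestrel = 0.03848 / 0.02048 = 1.8789
β_Durant = 0.01885 / 0.02048 = 0.9204
β_Quill = 0.01901 / 0.02048 = 0.9282
β_Paxton = 0.04696 / 0.02048 = 2.2930
β_P = Σ w_i β_i = 0.20×0.9121 + 0.32×1.8789 + 0.24×0.9204 + 0.15×0.9282 + 0.09×2.2930 = 1.3502

1.350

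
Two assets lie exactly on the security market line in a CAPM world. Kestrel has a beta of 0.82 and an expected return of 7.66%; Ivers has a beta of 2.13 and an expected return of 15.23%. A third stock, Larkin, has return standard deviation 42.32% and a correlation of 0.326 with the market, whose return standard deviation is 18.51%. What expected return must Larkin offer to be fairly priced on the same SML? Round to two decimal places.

MRP = (15.23% − 7.66%) / (2.13 − 0.82) = 5.7786%
R_f = 7.66% − 0.82 × 5.7786% = 2.9215%
β_Larkin = ρ·σ_i/σ_m = 0.326 × 42.32 / 18.51 = 0.7453
E(R_Larkin) = R_f + β × MRP = 2.9215% + 0.7453 × 5.7786% = 7.23%

7.23%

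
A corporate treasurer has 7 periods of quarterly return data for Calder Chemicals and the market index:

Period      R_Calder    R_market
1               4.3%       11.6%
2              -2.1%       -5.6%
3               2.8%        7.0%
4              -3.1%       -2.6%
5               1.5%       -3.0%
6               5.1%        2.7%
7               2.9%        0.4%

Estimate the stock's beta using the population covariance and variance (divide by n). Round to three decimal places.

Mean R_i = (4.3 − 2.1 + 2.8 − 3.1 + 1.5 + 5.1 + 2.9) / 7 = 1.6286%
Mean R_m = (11.6 − 5.6 + 7.0 − 2.6 − 3.0 + 2.7 + 0.4) / 7 = 1.5000%
Σ(R_i − R̄_i)(R_m − R̄_m) = 82.6300  ⇒  Cov = 82.6300 / 7 = 11.8043
Σ(R_m − R̄_m)² = 222.3800  ⇒  Var(R_m) = 222.3800 / 7 = 31.7686
β = Cov / Var(R_m) = 11.8043 / 31.7686 = 0.3716

0.372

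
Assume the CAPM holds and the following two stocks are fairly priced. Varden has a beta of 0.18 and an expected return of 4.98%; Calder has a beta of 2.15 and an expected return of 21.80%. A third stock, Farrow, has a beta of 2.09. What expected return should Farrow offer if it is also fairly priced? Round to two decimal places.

MRP (SML slope) = (21.80% − 4.98%) / (2.15 − 0.18) = 16.82% / 1.97 = 8.5381%
R_f (intercept) = 4.98% − 0.18 × 8.5381% = 3.4431%
E(R_Farrow) = R_f + β × MRP = 3.4431% + 2.09 × 8.5381% = 21.29%

21.29%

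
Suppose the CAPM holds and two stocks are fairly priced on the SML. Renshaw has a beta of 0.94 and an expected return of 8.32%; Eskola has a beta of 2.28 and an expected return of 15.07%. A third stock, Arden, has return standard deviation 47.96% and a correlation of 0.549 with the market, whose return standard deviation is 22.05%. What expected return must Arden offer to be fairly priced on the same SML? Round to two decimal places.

9.60%

MRP = (15.07% − 8.32%) / (2.28 − 0.94) = 5.0373%
R_f = 8.32% − 0.94 × 5.0373% = 3.5849%
β_Arden = ρ·σ_i/σ_m = 0.549 × 47.96 / 22.05 = 1.1941
E(R_Arden) = R_f + β × MRP = 3.5849% + 1.1941 × 5.0373% = 9.60%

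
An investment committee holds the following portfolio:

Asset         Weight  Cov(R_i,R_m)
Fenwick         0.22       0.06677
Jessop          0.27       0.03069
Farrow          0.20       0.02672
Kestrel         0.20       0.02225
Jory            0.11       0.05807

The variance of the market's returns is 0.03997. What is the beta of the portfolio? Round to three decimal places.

β_Fenwick = 0.06677 / 0.03997 = 1.6705
β_Jessop = 0.03069 / 0.03997 = 0.7678
β_Farrow = 0.02672 / 0.03997 = 0.6685
β_Kestrel = 0.02225 / 0.03997 = 0.5567
β_Jory = 0.05807 / 0.03997 = 1.4528
β_P = Σ w_i β_i = 0.22×1.6705 + 0.27×0.7678 + 0.20×0.6685 + 0.20×0.5567 + 0.11×1.4528 = 0.9797

0.980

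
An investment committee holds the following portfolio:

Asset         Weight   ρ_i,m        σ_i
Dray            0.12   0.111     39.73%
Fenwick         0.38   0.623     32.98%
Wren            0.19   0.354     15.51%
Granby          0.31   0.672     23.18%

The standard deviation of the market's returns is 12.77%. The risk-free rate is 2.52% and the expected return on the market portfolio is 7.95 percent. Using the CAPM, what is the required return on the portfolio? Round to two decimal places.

β_Dray = 0.111 × 39.73% / 12.77% = 0.3453
β_Fenwick = 0.623 × 32.98% / 12.77% = 1.6090
β_Wren = 0.354 × 15.51% / 12.77% = 0.4300
β_Granby = 0.672 × 23.18% / 12.77% = 1.2198
β_P = Σ w_i β_i = 0.12×0.3453 + 0.38×1.6090 + 0.19×0.4300 + 0.31×1.2198 = 1.1127
MRP = 7.95% − 2.52% = 5.43%
E(R_P) = R_f + β_P × MRP = 2.52% + 1.1127 × 5.43% = 8.56%

8.56%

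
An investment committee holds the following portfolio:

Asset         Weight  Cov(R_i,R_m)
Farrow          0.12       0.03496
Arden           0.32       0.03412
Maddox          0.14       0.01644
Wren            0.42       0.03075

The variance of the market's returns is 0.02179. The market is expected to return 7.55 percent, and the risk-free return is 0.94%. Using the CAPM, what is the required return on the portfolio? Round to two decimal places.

10.14%

β_Farrow = 0.03496 / 0.02179 = 1.6044
β_Arden = 0.03412 / 0.02179 = 1.5659
β_Maddox = 0.01644 / 0.02179 = 0.7545
β_Wren = 0.03075 / 0.02179 = 1.4112
β_P = Σ w_i β_i = 0.12×1.6044 + 0.32×1.5659 + 0.14×0.7545 + 0.42×1.4112 = 1.3920
MRP = 7.55% − 0.94% = 6.61%
E(R_P) = R_f + β_P × MRP = 0.94% + 1.3920 × 6.61% = 10.14%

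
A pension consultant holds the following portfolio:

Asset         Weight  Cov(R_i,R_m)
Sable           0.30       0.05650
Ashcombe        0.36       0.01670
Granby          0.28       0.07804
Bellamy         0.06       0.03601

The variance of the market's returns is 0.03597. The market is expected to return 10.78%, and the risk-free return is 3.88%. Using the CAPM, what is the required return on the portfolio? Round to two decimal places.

12.89%

β_Sable = 0.05650 / 0.03597 = 1.5708
β_Ashcombe = 0.01670 / 0.03597 = 0.4643
β_Granby = 0.07804 / 0.03597 = 2.1696
β_Bellamy = 0.03601 / 0.03597 = 1.0011
β_P = Σ w_i β_i = 0.30×1.5708 + 0.36×0.4643 + 0.28×2.1696 + 0.06×1.0011 = 1.3059
MRP = 10.78% − 3.88% = 6.90%
E(R_P) = R_f + β_P × MRP = 3.88% + 1.3059 × 6.90% = 12.89%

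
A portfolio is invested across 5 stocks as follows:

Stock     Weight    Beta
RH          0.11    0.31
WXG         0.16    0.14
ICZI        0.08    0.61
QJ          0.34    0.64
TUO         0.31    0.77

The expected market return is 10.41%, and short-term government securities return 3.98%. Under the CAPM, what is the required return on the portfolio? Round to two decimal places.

β_P = Σ w_i β_i = 0.11×0.31 + 0.16×0.14 + 0.08×0.61 + 0.34×0.64 + 0.31×0.77 = 0.5616
MRP = 10.41% − 3.98% = 6.43%
E(R_P) = R_f + β_P × MRP = 3.98% + 0.5616 × 6.43% = 7.59%

7.59%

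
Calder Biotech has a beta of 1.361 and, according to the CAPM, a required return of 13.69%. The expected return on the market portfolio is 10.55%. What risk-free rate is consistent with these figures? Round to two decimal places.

E(R) = R_f + β(E(R_m) − R_f) = R_f(1 − β) + β·E(R_m)
13.69% = R_f × (1 − 1.361) + 1.361 × 10.55%
13.69% = R_f × -0.361 + 14.35855%
R_f = (13.69% − 14.35855%) / -0.361 = 1.85%

1.85%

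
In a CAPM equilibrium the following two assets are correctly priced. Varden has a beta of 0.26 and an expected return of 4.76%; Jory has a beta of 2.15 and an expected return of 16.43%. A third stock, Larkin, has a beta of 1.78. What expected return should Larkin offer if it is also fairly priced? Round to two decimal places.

14.15%

MRP (SML slope) = (16.43% − 4.76%) / (2.15 − 0.26) = 11.67% / 1.89 = 6.1746%
R_f (intercept) = 4.76% − 0.26 × 6.1746% = 3.1546%
E(R_Larkin) = R_f + β × MRP = 3.1546% + 1.78 × 6.1746% = 14.15%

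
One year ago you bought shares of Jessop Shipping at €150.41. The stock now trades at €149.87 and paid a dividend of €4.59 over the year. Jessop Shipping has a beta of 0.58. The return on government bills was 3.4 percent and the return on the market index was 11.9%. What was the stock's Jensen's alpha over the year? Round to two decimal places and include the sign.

Realised HPR = (P1 + D1 − P0) / P0 = (149.87 + 4.59 − 150.41) / 150.41 = 4.05 / 150.41 = 2.6926%
MRP = 11.9% − 3.4% = 8.50%
CAPM required = R_f + β·MRP = 3.4% + 0.58 × 8.5% = 8.3300%
α = realised − required = 2.6926% − 8.3300% = -5.64%

-5.64%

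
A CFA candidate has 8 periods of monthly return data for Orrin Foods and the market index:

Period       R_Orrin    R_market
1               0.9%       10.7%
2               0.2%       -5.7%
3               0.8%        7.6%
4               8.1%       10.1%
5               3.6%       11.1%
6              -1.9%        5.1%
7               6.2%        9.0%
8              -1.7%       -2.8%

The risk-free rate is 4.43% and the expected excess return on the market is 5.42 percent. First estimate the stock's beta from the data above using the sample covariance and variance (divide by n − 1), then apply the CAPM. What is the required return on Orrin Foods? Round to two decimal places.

Mean R_i = (0.9 + 0.2 + 0.8 + 8.1 + 3.6 − 1.9 + 6.2 − 1.7) / 8 = 2.0250%
Mean R_m = (10.7 − 5.7 + 7.6 + 10.1 + 11.1 + 5.1 + 9.0 − 2.8) / 8 = 5.6375%
Σ(R_i − R̄_i)(R_m − R̄_m) = 95.8825  ⇒  Cov = 95.8825 / 7 = 13.6975
Σ(R_m − R̄_m)² = 290.5588  ⇒  Var(R_m) = 290.5588 / 7 = 41.5084
β = Cov / Var(R_m) = 13.6975 / 41.5084 = 0.3300
E(R) = R_f + β × MRP = 4.43% + 0.3300 × 5.42% = 6.22%

6.22%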